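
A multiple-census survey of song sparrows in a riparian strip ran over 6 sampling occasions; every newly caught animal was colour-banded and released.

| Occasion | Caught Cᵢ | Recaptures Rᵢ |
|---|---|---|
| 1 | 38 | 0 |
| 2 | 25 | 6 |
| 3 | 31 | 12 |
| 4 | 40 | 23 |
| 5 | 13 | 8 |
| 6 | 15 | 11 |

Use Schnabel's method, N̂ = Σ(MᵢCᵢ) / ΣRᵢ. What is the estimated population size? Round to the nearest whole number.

Marked at large before each occasion: Mᵢ = Σⱼ<ᵢ (Cⱼ − Rⱼ) → M1=0, M2=38, M3=57, M4=76, M5=93, M6=98
Σ MᵢCᵢ = 0·38 + 38·25 + 57·31 + 76·40 + 93·13 + 98·15 = 0 + 950 + 1767 + 3040 + 1209 + 1470 = 8436
Σ Rᵢ = 0 + 6 + 12 + 23 + 8 + 11 = 60
N̂ = 8436 / 60 ≈ 140.6 → 141

N ≈ 141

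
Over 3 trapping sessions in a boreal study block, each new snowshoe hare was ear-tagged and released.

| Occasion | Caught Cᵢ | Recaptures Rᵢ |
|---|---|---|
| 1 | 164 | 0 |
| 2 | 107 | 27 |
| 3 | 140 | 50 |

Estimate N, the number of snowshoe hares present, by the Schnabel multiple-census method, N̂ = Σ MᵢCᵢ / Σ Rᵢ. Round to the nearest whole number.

N ≈ 672

Marked at large before each occasion: Mᵢ = Σⱼ<ᵢ (Cⱼ − Rⱼ) → M1=0, M2=164, M3=244
Σ MᵢCᵢ = 0·164 + 164·107 + 244·140 = 0 + 17548 + 34160 = 51708
Σ Rᵢ = 0 + 27 + 50 = 77
N̂ = 51708 / 77 ≈ 671.5 → 672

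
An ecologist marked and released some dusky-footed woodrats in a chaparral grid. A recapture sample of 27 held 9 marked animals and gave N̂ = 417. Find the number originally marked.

M = 139

From N = M·C/R: M = N·R / C = 417·9 / 27 = 3753 / 27 = 139.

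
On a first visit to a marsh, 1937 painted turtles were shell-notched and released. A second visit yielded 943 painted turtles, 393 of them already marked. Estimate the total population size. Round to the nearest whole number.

N = (1937 × 943) / 393 = 1826591 / 393 ≈ 4647.8 → 4648

N ≈ 4648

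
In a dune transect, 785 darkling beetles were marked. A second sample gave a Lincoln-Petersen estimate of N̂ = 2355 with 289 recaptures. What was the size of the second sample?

From N = M·C/R: C = N·R / M = 2355·289 / 785 = 680595 / 785 = 867.

C = 867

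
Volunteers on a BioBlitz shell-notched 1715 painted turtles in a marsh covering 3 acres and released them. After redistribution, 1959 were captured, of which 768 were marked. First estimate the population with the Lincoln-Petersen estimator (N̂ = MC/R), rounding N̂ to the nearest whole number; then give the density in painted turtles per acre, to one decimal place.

density ≈ 1458.3 painted turtles per acre

N̂ = 1715·1959/768 = 3359685/768 ≈ 4374.6 → 4375
Density = N̂ / area = 4375 / 3 ≈ 1458.33 → 1458.3 per acre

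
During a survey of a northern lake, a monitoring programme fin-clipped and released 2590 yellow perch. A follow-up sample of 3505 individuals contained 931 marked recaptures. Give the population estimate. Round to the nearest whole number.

N ≈ 9751

Lincoln-Petersen assumes M/N = R/C, so N = M·C / R.
N = (2590 × 3505) / 931 = 9077950 / 931 ≈ 9750.8 → 9751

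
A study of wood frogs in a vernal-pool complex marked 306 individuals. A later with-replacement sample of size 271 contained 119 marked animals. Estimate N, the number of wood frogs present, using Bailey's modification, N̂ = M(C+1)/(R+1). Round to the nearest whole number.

N ≈ 694

N̂ = 306·(271+1)/(119+1) = 306·272/120 = 83232/120 ≈ 693.6 → 694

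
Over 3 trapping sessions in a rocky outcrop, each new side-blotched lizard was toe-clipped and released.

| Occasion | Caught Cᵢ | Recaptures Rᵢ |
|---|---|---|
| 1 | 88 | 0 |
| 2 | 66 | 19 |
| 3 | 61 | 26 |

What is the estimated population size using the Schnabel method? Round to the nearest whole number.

N ≈ 312

Marked at large before each occasion: Mᵢ = Σⱼ<ᵢ (Cⱼ − Rⱼ) → M1=0, M2=88, M3=135
Σ MᵢCᵢ = 0·88 + 88·66 + 135·61 = 0 + 5808 + 8235 = 14043
Σ Rᵢ = 0 + 19 + 26 = 45
N̂ = 14043 / 45 ≈ 312.1 → 312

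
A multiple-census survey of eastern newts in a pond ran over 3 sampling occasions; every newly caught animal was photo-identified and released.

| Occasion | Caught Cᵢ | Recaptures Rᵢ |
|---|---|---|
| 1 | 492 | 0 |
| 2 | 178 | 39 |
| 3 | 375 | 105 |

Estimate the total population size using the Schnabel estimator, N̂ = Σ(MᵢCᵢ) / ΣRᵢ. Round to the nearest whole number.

N ≈ 2251

Marked at large before each occasion: Mᵢ = Σⱼ<ᵢ (Cⱼ − Rⱼ) → M1=0, M2=492, M3=631
Σ MᵢCᵢ = 0·492 + 492·178 + 631·375 = 0 + 87576 + 236625 = 324201
Σ Rᵢ = 0 + 39 + 105 = 144
N̂ = 324201 / 144 ≈ 2251.4 → 2251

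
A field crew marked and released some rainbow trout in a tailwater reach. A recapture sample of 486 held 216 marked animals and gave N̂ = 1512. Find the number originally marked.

From N = M·C/R: M = N·R / C = 1512·216 / 486 = 326592 / 486 = 672.

M = 672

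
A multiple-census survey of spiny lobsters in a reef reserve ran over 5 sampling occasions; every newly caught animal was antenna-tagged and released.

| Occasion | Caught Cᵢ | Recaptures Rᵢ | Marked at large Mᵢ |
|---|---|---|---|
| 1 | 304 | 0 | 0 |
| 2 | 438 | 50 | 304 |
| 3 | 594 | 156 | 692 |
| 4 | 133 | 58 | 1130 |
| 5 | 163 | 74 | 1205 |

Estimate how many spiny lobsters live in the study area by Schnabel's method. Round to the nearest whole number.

Σ MᵢCᵢ = 0·304 + 304·438 + 692·594 + 1130·133 + 1205·163 = 0 + 133152 + 411048 + 150290 + 196415 = 890905
Σ Rᵢ = 0 + 50 + 156 + 58 + 74 = 338
N̂ = 890905 / 338 ≈ 2635.8 → 2636

N ≈ 2636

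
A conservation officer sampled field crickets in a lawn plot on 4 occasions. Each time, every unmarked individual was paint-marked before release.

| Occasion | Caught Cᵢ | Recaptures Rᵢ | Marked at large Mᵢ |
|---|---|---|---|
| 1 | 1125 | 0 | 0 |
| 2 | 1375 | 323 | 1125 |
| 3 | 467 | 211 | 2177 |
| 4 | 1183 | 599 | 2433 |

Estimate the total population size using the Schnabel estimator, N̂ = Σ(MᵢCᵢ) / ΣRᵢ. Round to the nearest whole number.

N ≈ 4803

Σ MᵢCᵢ = 0·1125 + 1125·1375 + 2177·467 + 2433·1183 = 0 + 1546875 + 1016659 + 2878239 = 5441773
Σ Rᵢ = 0 + 323 + 211 + 599 = 1133
N̂ = 5441773 / 1133 ≈ 4803.0 → 4803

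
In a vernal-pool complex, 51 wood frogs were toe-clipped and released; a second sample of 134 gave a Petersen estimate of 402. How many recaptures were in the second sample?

From N = M·C/R: R = M·C / N = 51·134 / 402 = 6834 / 402 = 17.

R = 17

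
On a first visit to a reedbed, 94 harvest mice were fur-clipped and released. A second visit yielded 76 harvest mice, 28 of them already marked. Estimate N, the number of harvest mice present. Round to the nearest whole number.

The marked fraction in the recapture sample should equal the marked fraction in the population: 28/76 = 94/N.
N = (94 × 76) / 28 = 7144 / 28 ≈ 255.1 → 255

N ≈ 255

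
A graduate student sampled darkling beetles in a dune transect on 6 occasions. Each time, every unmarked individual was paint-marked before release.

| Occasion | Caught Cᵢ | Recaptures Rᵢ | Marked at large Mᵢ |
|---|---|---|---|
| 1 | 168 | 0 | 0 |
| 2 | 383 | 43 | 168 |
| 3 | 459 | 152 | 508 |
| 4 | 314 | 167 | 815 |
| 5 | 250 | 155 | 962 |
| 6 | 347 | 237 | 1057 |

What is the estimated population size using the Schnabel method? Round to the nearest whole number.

Σ MᵢCᵢ = 0·168 + 168·383 + 508·459 + 815·314 + 962·250 + 1057·347 = 0 + 64344 + 233172 + 255910 + 240500 + 366779 = 1160705
Σ Rᵢ = 0 + 43 + 152 + 167 + 155 + 237 = 754
N̂ = 1160705 / 754 ≈ 1539.4 → 1539

N ≈ 1539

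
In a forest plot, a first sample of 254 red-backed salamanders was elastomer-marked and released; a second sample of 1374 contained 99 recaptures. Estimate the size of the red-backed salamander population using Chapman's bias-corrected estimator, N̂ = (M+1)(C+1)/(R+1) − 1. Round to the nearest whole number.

N̂ = (254+1)(1374+1)/(99+1) − 1 = 255·1375/100 − 1
= 350625/100 − 1 ≈ 3506.2 − 1 ≈ 3505.2 → 3505

N ≈ 3505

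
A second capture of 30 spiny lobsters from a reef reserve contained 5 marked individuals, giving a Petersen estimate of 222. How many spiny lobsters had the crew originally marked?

From N = M·C/R: M = N·R / C = 222·5 / 30 = 1110 / 30 = 37.

M = 37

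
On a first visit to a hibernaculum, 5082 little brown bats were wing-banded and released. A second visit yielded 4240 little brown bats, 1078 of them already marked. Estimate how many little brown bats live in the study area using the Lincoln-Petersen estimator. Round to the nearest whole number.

Lincoln-Petersen assumes M/N = R/C, so N = M·C / R.
N = (5082 × 4240) / 1078 = 21547680 / 1078 ≈ 19988.6 → 19989

N ≈ 19,989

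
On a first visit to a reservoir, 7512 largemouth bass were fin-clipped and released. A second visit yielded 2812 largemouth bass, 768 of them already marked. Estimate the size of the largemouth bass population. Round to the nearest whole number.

Lincoln-Petersen assumes M/N = R/C, so N = M·C / R.
N = (7512 × 2812) / 768 = 21123744 / 768 ≈ 27504.9 → 27505

N ≈ 27,505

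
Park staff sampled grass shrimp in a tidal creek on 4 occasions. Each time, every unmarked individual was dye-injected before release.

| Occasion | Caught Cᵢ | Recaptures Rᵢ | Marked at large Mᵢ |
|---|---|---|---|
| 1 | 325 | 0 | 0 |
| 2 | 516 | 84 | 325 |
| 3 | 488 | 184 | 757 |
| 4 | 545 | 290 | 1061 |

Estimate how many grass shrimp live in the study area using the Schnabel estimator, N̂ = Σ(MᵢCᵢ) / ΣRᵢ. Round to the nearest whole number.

N ≈ 1999

Σ MᵢCᵢ = 0·325 + 325·516 + 757·488 + 1061·545 = 0 + 167700 + 369416 + 578245 = 1115361
Σ Rᵢ = 0 + 84 + 184 + 290 = 558
N̂ = 1115361 / 558 ≈ 1998.9 → 1999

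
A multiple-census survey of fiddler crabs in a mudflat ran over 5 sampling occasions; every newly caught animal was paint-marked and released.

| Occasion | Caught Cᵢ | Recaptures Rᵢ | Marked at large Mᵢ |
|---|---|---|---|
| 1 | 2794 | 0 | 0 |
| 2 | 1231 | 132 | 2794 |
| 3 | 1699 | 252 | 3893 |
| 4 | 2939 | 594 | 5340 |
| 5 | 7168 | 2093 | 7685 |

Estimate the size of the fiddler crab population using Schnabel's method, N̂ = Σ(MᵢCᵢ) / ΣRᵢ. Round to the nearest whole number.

N ≈ 26,322

Σ MᵢCᵢ = 0·2794 + 2794·1231 + 3893·1699 + 5340·2939 + 7685·7168 = 0 + 3439414 + 6614207 + 15694260 + 55086080 = 80833961
Σ Rᵢ = 0 + 132 + 252 + 594 + 2093 = 3071
N̂ = 80833961 / 3071 ≈ 26321.7 → 26322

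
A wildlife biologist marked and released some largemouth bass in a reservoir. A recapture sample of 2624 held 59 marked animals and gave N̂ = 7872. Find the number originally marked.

From N = M·C/R: M = N·R / C = 7872·59 / 2624 = 464448 / 2624 = 177.

M = 177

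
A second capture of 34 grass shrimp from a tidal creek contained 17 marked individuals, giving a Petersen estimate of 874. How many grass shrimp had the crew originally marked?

M = 437

From N = M·C/R: M = N·R / C = 874·17 / 34 = 14858 / 34 = 437.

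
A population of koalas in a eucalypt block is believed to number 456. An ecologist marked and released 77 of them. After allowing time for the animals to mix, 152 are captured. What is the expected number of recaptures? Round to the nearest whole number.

The marked fraction of the population is 77/456, so in a sample of 152 expect C·(M/N) marked.
E[R] = 77 × 152 / 456 = 11704 / 456 ≈ 25.7 → 26

expected recaptures ≈ 26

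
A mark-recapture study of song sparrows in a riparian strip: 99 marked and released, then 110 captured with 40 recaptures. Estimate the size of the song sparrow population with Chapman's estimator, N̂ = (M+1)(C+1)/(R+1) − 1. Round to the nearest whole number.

N̂ = (99+1)(110+1)/(40+1) − 1 = 100·111/41 − 1
= 11100/41 − 1 ≈ 270.7 − 1 ≈ 269.7 → 270

N ≈ 270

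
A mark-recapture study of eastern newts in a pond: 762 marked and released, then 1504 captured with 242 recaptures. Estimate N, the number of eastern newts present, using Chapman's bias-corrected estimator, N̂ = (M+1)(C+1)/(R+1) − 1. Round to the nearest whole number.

N ≈ 4725

N̂ = (762+1)(1504+1)/(242+1) − 1 = 763·1505/243 − 1
= 1148315/243 − 1 ≈ 4725.6 − 1 ≈ 4724.6 → 4725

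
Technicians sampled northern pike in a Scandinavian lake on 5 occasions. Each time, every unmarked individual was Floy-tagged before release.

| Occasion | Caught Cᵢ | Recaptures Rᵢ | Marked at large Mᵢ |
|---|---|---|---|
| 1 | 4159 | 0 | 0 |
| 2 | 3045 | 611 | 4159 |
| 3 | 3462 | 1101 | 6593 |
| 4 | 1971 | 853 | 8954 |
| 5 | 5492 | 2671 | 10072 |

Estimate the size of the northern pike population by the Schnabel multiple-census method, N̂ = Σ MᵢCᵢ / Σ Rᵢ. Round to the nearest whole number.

N ≈ 20,713

Σ MᵢCᵢ = 0·4159 + 4159·3045 + 6593·3462 + 8954·1971 + 10072·5492 = 0 + 12664155 + 22824966 + 17648334 + 55315424 = 108452879
Σ Rᵢ = 0 + 611 + 1101 + 853 + 2671 = 5236
N̂ = 108452879 / 5236 ≈ 20712.9 → 20713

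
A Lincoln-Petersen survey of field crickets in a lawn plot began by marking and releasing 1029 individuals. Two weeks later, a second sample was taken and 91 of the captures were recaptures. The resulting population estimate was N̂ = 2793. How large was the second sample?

From N = M·C/R: C = N·R / M = 2793·91 / 1029 = 254163 / 1029 = 247.

C = 247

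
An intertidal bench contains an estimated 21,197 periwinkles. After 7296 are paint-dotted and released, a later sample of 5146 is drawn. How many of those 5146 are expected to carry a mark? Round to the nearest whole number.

The marked fraction of the population is 7296/21197, so in a sample of 5146 expect C·(M/N) marked.
E[R] = 7296 × 5146 / 21197 = 37545216 / 21197 ≈ 1771.3 → 1771

expected recaptures ≈ 1771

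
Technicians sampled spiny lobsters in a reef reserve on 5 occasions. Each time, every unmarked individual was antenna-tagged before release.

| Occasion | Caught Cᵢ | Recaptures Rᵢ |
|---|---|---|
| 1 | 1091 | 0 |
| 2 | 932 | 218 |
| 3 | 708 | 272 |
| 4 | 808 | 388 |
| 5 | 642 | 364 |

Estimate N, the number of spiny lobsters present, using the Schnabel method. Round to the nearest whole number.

N ≈ 4681

Marked at large before each occasion: Mᵢ = Σⱼ<ᵢ (Cⱼ − Rⱼ) → M1=0, M2=1091, M3=1805, M4=2241, M5=2661
Σ MᵢCᵢ = 0·1091 + 1091·932 + 1805·708 + 2241·808 + 2661·642 = 0 + 1016812 + 1277940 + 1810728 + 1708362 = 5813842
Σ Rᵢ = 0 + 218 + 272 + 388 + 364 = 1242
N̂ = 5813842 / 1242 ≈ 4681.0 → 4681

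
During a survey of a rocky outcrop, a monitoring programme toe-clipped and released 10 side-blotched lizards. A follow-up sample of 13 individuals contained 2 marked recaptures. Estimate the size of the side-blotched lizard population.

N = 65

N = (10 × 13) / 2 = 130 / 2 = 65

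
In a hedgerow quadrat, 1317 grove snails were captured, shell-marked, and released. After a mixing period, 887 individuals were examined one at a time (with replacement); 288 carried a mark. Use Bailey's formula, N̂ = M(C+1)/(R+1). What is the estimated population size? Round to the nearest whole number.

N̂ = 1317·(887+1)/(288+1) = 1317·888/289 = 1169496/289 ≈ 4046.7 → 4047

N ≈ 4047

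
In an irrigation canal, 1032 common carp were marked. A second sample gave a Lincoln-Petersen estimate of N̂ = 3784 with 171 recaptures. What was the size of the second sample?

From N = M·C/R: C = N·R / M = 3784·171 / 1032 = 647064 / 1032 = 627.

C = 627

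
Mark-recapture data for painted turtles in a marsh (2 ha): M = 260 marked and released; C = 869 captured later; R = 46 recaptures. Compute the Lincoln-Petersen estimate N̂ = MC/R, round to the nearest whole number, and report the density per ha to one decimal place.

N̂ = 260·869/46 = 225940/46 ≈ 4911.7 → 4912
Density = N̂ / area = 4912 / 2 = 2456.0 per ha

density ≈ 2456.0 painted turtles per ha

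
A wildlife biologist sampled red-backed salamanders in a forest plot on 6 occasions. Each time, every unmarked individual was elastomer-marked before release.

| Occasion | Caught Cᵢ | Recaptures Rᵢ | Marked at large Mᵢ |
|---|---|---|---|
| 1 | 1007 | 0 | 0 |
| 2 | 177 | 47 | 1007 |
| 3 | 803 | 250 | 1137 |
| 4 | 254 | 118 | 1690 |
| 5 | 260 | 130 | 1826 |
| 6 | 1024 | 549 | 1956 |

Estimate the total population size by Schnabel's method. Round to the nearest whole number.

N ≈ 3655

Σ MᵢCᵢ = 0·1007 + 1007·177 + 1137·803 + 1690·254 + 1826·260 + 1956·1024 = 0 + 178239 + 913011 + 429260 + 474760 + 2002944 = 3998214
Σ Rᵢ = 0 + 47 + 250 + 118 + 130 + 549 = 1094
N̂ = 3998214 / 1094 ≈ 3654.7 → 3655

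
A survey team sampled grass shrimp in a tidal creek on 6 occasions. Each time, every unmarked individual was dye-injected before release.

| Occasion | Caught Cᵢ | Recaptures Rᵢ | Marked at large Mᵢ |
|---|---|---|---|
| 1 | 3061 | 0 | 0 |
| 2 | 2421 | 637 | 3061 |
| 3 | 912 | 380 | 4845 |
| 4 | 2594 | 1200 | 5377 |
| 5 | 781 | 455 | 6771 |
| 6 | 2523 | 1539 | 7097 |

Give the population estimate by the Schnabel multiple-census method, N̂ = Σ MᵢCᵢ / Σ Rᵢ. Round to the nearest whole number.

N ≈ 11,629

Σ MᵢCᵢ = 0·3061 + 3061·2421 + 4845·912 + 5377·2594 + 6771·781 + 7097·2523 = 0 + 7410681 + 4418640 + 13947938 + 5288151 + 17905731 = 48971141
Σ Rᵢ = 0 + 637 + 380 + 1200 + 455 + 1539 = 4211
N̂ = 48971141 / 4211 ≈ 11629.3 → 11629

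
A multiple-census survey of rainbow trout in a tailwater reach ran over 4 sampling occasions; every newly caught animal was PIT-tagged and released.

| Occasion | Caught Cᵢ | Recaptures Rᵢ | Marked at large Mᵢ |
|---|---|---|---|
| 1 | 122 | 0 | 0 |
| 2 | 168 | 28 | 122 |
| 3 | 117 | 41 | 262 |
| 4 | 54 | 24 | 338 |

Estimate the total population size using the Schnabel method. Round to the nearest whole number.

Σ MᵢCᵢ = 0·122 + 122·168 + 262·117 + 338·54 = 0 + 20496 + 30654 + 18252 = 69402
Σ Rᵢ = 0 + 28 + 41 + 24 = 93
N̂ = 69402 / 93 ≈ 746.3 → 746

N ≈ 746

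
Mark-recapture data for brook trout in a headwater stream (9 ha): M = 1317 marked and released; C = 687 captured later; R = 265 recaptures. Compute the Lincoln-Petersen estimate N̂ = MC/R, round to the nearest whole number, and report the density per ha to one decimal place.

density ≈ 379.3 brook trout per ha

N̂ = 1317·687/265 = 904779/265 ≈ 3414.3 → 3414
Density = N̂ / area = 3414 / 9 ≈ 379.33 → 379.3 per ha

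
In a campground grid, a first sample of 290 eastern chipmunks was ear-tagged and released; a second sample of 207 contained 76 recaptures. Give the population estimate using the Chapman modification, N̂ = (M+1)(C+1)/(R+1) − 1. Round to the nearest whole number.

N̂ = (290+1)(207+1)/(76+1) − 1 = 291·208/77 − 1
= 60528/77 − 1 ≈ 786.1 − 1 ≈ 785.1 → 785

N ≈ 785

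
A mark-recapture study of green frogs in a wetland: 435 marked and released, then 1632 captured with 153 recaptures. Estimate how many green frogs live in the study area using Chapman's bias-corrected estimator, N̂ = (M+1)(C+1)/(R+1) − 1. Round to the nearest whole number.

N̂ = (435+1)(1632+1)/(153+1) − 1 = 436·1633/154 − 1
= 711988/154 − 1 ≈ 4623.3 − 1 ≈ 4622.3 → 4622

N ≈ 4622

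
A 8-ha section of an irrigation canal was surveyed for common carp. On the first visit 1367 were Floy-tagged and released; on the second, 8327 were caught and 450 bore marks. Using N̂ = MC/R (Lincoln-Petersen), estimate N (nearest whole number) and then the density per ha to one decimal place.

density ≈ 3162.0 common carp per ha

N̂ = 1367·8327/450 = 11383009/450 ≈ 25295.6 → 25296
Density = N̂ / area = 25296 / 8 = 3162.0 per ha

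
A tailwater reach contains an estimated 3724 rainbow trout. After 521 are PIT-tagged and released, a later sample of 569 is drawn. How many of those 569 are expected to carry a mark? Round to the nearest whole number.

The marked fraction of the population is 521/3724, so in a sample of 569 expect C·(M/N) marked.
E[R] = 521 × 569 / 3724 = 296449 / 3724 ≈ 79.6 → 80

expected recaptures ≈ 80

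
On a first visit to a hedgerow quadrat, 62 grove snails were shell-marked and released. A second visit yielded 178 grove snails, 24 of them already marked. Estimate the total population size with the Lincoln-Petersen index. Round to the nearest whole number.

Lincoln-Petersen assumes M/N = R/C, so N = M·C / R.
N = (62 × 178) / 24 = 11036 / 24 ≈ 459.8 → 460

N ≈ 460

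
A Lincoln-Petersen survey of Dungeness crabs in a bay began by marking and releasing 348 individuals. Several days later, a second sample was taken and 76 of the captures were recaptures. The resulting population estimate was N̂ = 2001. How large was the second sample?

C = 437

From N = M·C/R: C = N·R / M = 2001·76 / 348 = 152076 / 348 = 437.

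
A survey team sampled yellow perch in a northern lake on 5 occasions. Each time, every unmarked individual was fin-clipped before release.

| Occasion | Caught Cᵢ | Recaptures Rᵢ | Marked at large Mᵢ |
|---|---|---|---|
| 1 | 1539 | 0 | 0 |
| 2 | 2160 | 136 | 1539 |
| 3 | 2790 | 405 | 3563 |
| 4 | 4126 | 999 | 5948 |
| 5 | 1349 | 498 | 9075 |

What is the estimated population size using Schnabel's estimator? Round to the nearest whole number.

Σ MᵢCᵢ = 0·1539 + 1539·2160 + 3563·2790 + 5948·4126 + 9075·1349 = 0 + 3324240 + 9940770 + 24541448 + 12242175 = 50048633
Σ Rᵢ = 0 + 136 + 405 + 999 + 498 = 2038
N̂ = 50048633 / 2038 ≈ 24557.7 → 24558

N ≈ 24,558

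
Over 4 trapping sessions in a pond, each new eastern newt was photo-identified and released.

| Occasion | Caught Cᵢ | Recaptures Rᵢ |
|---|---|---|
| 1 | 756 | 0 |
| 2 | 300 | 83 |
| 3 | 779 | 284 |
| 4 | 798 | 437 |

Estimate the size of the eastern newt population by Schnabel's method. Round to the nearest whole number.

Marked at large before each occasion: Mᵢ = Σⱼ<ᵢ (Cⱼ − Rⱼ) → M1=0, M2=756, M3=973, M4=1468
Σ MᵢCᵢ = 0·756 + 756·300 + 973·779 + 1468·798 = 0 + 226800 + 757967 + 1171464 = 2156231
Σ Rᵢ = 0 + 83 + 284 + 437 = 804
N̂ = 2156231 / 804 ≈ 2681.9 → 2682

N ≈ 2682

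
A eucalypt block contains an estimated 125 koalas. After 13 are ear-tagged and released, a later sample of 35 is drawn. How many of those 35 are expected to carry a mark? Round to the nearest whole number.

The marked fraction of the population is 13/125, so in a sample of 35 expect C·(M/N) marked.
E[R] = 13 × 35 / 125 = 455 / 125 ≈ 3.6 → 4

expected recaptures ≈ 4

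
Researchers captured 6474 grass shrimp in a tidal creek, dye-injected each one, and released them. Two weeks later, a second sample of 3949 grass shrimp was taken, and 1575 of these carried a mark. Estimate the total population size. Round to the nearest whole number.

N ≈ 16,232

Lincoln-Petersen assumes M/N = R/C, so N = M·C / R.
N = (6474 × 3949) / 1575 = 25565826 / 1575 ≈ 16232.3 → 16232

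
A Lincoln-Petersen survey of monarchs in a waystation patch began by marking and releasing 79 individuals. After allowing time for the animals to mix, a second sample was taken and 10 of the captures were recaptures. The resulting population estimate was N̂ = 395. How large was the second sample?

From N = M·C/R: C = N·R / M = 395·10 / 79 = 3950 / 79 = 50.

C = 50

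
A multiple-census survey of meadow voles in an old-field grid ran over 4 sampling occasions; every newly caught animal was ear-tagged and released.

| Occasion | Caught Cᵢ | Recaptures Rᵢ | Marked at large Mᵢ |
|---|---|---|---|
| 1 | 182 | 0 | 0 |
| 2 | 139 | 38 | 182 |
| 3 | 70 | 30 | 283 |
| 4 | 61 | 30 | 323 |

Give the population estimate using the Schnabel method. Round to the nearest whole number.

N ≈ 661

Σ MᵢCᵢ = 0·182 + 182·139 + 283·70 + 323·61 = 0 + 25298 + 19810 + 19703 = 64811
Σ Rᵢ = 0 + 38 + 30 + 30 = 98
N̂ = 64811 / 98 ≈ 661.3 → 661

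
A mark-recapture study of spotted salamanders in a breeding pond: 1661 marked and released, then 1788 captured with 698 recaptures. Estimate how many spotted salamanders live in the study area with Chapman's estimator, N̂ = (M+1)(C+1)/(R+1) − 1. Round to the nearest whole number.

N̂ = (1661+1)(1788+1)/(698+1) − 1 = 1662·1789/699 − 1
= 2973318/699 − 1 ≈ 4253.7 − 1 ≈ 4252.7 → 4253

N ≈ 4253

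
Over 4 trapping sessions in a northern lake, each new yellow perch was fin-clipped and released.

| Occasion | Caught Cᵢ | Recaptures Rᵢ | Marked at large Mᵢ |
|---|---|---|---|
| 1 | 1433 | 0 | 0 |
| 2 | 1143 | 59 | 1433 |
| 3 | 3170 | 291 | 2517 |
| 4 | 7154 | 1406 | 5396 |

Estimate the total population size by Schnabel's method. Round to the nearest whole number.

N ≈ 27,460

Σ MᵢCᵢ = 0·1433 + 1433·1143 + 2517·3170 + 5396·7154 = 0 + 1637919 + 7978890 + 38602984 = 48219793
Σ Rᵢ = 0 + 59 + 291 + 1406 = 1756
N̂ = 48219793 / 1756 ≈ 27460.0 → 27460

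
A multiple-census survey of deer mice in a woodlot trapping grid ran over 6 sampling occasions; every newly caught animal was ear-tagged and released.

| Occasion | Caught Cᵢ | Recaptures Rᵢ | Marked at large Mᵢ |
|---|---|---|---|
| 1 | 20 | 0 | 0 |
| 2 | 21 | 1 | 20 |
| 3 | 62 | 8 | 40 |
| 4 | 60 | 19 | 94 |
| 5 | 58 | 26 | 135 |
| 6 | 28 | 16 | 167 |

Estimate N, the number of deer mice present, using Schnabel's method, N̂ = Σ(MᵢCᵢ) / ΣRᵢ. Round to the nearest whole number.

Σ MᵢCᵢ = 0·20 + 20·21 + 40·62 + 94·60 + 135·58 + 167·28 = 0 + 420 + 2480 + 5640 + 7830 + 4676 = 21046
Σ Rᵢ = 0 + 1 + 8 + 19 + 26 + 16 = 70
N̂ = 21046 / 70 ≈ 300.7 → 301

N ≈ 301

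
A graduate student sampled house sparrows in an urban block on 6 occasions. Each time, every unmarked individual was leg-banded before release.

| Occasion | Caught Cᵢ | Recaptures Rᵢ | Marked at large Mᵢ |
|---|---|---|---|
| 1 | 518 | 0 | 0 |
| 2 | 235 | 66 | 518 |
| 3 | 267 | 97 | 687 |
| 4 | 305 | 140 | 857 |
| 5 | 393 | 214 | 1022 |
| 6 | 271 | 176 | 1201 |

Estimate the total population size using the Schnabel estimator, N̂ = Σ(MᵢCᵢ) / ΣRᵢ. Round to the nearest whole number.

N ≈ 1867

Σ MᵢCᵢ = 0·518 + 518·235 + 687·267 + 857·305 + 1022·393 + 1201·271 = 0 + 121730 + 183429 + 261385 + 401646 + 325471 = 1293661
Σ Rᵢ = 0 + 66 + 97 + 140 + 214 + 176 = 693
N̂ = 1293661 / 693 ≈ 1866.8 → 1867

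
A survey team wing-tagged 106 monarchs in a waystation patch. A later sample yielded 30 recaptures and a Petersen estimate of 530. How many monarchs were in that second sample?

C = 150

From N = M·C/R: C = N·R / M = 530·30 / 106 = 15900 / 106 = 150.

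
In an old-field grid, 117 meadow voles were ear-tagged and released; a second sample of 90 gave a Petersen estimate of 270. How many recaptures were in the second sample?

From N = M·C/R: R = M·C / N = 117·90 / 270 = 10530 / 270 = 39.

R = 39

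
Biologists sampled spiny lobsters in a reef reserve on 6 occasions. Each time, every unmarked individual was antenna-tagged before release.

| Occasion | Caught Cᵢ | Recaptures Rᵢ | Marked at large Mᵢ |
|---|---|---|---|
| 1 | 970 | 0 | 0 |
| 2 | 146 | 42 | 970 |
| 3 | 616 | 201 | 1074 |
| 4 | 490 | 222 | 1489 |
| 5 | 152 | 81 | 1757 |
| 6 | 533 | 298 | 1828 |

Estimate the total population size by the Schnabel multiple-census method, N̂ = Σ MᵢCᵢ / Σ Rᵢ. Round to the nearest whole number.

N ≈ 3287

Σ MᵢCᵢ = 0·970 + 970·146 + 1074·616 + 1489·490 + 1757·152 + 1828·533 = 0 + 141620 + 661584 + 729610 + 267064 + 974324 = 2774202
Σ Rᵢ = 0 + 42 + 201 + 222 + 81 + 298 = 844
N̂ = 2774202 / 844 ≈ 3287.0 → 3287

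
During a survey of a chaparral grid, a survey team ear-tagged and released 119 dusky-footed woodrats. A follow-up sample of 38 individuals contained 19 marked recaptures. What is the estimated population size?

The marked fraction in the recapture sample should equal the marked fraction in the population: 19/38 = 119/N.
N = (119 × 38) / 19 = 4522 / 19 = 238

N = 238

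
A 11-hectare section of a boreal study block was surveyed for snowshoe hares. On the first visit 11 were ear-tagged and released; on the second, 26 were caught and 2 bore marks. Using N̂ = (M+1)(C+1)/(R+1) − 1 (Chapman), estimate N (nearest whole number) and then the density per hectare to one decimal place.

density ≈ 9.7 snowshoe hares per hectare

N̂ = 12·27/3 − 1 = 324/3 − 1 = 107
Density = N̂ / area = 107 / 11 ≈ 9.73 → 9.7 per hectare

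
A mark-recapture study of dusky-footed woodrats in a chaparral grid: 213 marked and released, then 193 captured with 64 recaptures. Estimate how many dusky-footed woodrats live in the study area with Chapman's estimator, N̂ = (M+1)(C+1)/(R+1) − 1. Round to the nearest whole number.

N̂ = (213+1)(193+1)/(64+1) − 1 = 214·194/65 − 1
= 41516/65 − 1 ≈ 638.7 − 1 ≈ 637.7 → 638

N ≈ 638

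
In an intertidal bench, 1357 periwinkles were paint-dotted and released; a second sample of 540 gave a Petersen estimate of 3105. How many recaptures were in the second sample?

R = 236

From N = M·C/R: R = M·C / N = 1357·540 / 3105 = 732780 / 3105 = 236.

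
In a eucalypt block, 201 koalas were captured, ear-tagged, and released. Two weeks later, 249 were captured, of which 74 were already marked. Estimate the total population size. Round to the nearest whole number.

N = (201 × 249) / 74 = 50049 / 74 ≈ 676.3 → 676

N ≈ 676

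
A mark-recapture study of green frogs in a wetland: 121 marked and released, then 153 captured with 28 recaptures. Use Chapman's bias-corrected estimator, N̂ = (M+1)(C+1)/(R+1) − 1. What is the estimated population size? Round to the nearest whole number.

N̂ = (121+1)(153+1)/(28+1) − 1 = 122·154/29 − 1
= 18788/29 − 1 ≈ 647.9 − 1 ≈ 646.9 → 647

N ≈ 647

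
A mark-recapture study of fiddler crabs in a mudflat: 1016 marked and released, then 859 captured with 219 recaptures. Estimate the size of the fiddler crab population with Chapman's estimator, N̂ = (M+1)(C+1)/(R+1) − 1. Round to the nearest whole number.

N ≈ 3975

N̂ = (1016+1)(859+1)/(219+1) − 1 = 1017·860/220 − 1
= 874620/220 − 1 ≈ 3975.5 − 1 ≈ 3974.5 → 3975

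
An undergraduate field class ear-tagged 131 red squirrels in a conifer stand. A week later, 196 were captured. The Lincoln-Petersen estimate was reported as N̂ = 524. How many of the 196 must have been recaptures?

From N = M·C/R: R = M·C / N = 131·196 / 524 = 25676 / 524 = 49.

R = 49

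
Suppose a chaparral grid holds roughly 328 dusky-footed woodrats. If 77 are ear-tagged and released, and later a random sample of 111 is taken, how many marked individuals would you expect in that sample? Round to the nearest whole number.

expected recaptures ≈ 26

The marked fraction of the population is 77/328, so in a sample of 111 expect C·(M/N) marked.
E[R] = 77 × 111 / 328 = 8547 / 328 ≈ 26.1 → 26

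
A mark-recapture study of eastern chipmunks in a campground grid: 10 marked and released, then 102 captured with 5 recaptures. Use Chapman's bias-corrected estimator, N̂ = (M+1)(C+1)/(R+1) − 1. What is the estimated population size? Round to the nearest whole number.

N̂ = (10+1)(102+1)/(5+1) − 1 = 11·103/6 − 1
= 1133/6 − 1 ≈ 188.8 − 1 ≈ 187.8 → 188

N ≈ 188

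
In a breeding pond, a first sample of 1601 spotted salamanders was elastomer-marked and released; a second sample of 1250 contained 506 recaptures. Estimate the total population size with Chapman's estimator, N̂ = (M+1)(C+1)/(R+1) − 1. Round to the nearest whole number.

N̂ = (1601+1)(1250+1)/(506+1) − 1 = 1602·1251/507 − 1
= 2004102/507 − 1 ≈ 3952.9 − 1 ≈ 3951.9 → 3952

N ≈ 3952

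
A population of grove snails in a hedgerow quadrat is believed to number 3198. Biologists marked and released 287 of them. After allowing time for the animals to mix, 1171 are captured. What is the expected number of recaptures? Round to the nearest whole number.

expected recaptures ≈ 105

Expected recaptures E[R] = M·C / N.
E[R] = 287 × 1171 / 3198 = 336077 / 3198 ≈ 105.1 → 105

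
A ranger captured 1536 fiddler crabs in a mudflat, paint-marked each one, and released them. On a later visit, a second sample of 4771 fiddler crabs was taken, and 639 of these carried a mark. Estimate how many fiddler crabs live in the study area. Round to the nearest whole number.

The marked fraction in the recapture sample should equal the marked fraction in the population: 639/4771 = 1536/N.
N = (1536 × 4771) / 639 = 7328256 / 639 ≈ 11468.3 → 11468

N ≈ 11,468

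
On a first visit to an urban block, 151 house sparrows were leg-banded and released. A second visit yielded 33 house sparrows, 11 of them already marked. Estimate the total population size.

N = 453

N = (151 × 33) / 11 = 4983 / 11 = 453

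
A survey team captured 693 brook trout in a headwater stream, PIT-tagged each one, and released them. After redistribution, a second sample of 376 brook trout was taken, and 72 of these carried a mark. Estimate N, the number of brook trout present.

N = 3619

The marked fraction in the recapture sample should equal the marked fraction in the population: 72/376 = 693/N.
N = (693 × 376) / 72 = 260568 / 72 = 3619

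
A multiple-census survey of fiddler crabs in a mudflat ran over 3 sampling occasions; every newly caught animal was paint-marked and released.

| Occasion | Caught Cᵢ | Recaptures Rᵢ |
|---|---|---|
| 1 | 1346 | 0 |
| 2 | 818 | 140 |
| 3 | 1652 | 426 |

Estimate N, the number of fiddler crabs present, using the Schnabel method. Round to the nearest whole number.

Marked at large before each occasion: Mᵢ = Σⱼ<ᵢ (Cⱼ − Rⱼ) → M1=0, M2=1346, M3=2024
Σ MᵢCᵢ = 0·1346 + 1346·818 + 2024·1652 = 0 + 1101028 + 3343648 = 4444676
Σ Rᵢ = 0 + 140 + 426 = 566
N̂ = 4444676 / 566 ≈ 7852.8 → 7853

N ≈ 7853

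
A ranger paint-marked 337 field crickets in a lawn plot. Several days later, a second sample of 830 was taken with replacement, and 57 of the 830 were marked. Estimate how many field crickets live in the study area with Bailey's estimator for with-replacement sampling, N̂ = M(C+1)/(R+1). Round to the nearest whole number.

N ≈ 4828

N̂ = 337·(830+1)/(57+1) = 337·831/58 = 280047/58 ≈ 4828.4 → 4828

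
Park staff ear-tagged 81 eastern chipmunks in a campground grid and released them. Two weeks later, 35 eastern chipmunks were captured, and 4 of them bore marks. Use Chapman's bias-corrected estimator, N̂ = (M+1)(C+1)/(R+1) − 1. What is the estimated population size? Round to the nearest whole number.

N̂ = (81+1)(35+1)/(4+1) − 1 = 82·36/5 − 1
= 2952/5 − 1 ≈ 590.4 − 1 ≈ 589.4 → 589

N ≈ 589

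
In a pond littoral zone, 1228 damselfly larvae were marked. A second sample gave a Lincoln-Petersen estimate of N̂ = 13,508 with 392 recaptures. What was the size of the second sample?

From N = M·C/R: C = N·R / M = 13508·392 / 1228 = 5295136 / 1228 = 4312.

C = 4312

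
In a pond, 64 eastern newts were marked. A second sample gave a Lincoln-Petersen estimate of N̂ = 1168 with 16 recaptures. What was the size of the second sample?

From N = M·C/R: C = N·R / M = 1168·16 / 64 = 18688 / 64 = 292.

C = 292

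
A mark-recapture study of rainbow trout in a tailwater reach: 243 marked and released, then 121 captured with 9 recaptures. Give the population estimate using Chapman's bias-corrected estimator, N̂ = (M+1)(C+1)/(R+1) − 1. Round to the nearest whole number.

N̂ = (243+1)(121+1)/(9+1) − 1 = 244·122/10 − 1
= 29768/10 − 1 ≈ 2976.8 − 1 ≈ 2975.8 → 2976

N ≈ 2976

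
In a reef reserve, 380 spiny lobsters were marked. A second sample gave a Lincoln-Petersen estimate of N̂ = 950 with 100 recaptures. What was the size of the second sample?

From N = M·C/R: C = N·R / M = 950·100 / 380 = 95000 / 380 = 250.

C = 250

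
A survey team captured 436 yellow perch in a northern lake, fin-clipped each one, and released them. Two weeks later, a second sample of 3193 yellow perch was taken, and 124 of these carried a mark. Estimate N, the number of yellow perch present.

N = 11,227

N = (436 × 3193) / 124 = 1392148 / 124 = 11227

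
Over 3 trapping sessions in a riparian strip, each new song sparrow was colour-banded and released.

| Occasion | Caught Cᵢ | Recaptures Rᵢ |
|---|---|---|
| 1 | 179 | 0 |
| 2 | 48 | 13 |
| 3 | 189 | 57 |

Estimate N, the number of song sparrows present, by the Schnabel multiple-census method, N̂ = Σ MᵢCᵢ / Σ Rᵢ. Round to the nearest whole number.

N ≈ 701

Marked at large before each occasion: Mᵢ = Σⱼ<ᵢ (Cⱼ − Rⱼ) → M1=0, M2=179, M3=214
Σ MᵢCᵢ = 0·179 + 179·48 + 214·189 = 0 + 8592 + 40446 = 49038
Σ Rᵢ = 0 + 13 + 57 = 70
N̂ = 49038 / 70 ≈ 700.5 → 701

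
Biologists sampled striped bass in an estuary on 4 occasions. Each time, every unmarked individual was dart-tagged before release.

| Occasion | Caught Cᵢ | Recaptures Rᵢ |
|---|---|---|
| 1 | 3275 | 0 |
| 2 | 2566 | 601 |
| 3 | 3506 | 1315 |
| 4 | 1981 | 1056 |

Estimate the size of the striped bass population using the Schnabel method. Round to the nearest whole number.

N ≈ 13,962

Marked at large before each occasion: Mᵢ = Σⱼ<ᵢ (Cⱼ − Rⱼ) → M1=0, M2=3275, M3=5240, M4=7431
Σ MᵢCᵢ = 0·3275 + 3275·2566 + 5240·3506 + 7431·1981 = 0 + 8403650 + 18371440 + 14720811 = 41495901
Σ Rᵢ = 0 + 601 + 1315 + 1056 = 2972
N̂ = 41495901 / 2972 ≈ 13962.3 → 13962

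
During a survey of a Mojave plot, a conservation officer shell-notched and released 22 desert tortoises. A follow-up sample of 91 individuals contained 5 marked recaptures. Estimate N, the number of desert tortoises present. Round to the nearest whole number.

N = (22 × 91) / 5 = 2002 / 5 ≈ 400.4 → 400

N ≈ 400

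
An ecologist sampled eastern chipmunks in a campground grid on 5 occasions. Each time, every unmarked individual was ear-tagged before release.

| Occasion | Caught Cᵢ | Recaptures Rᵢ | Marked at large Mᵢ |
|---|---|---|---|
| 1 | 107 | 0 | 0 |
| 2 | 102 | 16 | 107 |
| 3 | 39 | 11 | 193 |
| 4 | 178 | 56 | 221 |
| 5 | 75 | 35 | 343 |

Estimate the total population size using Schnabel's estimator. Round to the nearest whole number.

Σ MᵢCᵢ = 0·107 + 107·102 + 193·39 + 221·178 + 343·75 = 0 + 10914 + 7527 + 39338 + 25725 = 83504
Σ Rᵢ = 0 + 16 + 11 + 56 + 35 = 118
N̂ = 83504 / 118 ≈ 707.7 → 708

N ≈ 708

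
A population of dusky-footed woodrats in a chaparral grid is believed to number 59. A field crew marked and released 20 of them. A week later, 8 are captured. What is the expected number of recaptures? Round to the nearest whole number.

expected recaptures ≈ 3

Expected recaptures E[R] = M·C / N.
E[R] = 20 × 8 / 59 = 160 / 59 ≈ 2.7 → 3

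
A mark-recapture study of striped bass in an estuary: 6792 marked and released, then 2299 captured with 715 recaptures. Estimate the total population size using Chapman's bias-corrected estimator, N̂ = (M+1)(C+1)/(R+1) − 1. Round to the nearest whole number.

N̂ = (6792+1)(2299+1)/(715+1) − 1 = 6793·2300/716 − 1
= 15623900/716 − 1 ≈ 21821.1 − 1 ≈ 21820.1 → 21820

N ≈ 21,820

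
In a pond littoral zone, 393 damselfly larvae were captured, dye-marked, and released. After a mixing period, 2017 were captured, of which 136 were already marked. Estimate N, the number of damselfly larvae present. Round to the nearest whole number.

N ≈ 5829

N = (393 × 2017) / 136 = 792681 / 136 ≈ 5828.5 → 5829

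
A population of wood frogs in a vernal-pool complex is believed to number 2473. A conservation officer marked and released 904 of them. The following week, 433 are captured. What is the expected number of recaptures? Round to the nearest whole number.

expected recaptures ≈ 158

The marked fraction of the population is 904/2473, so in a sample of 433 expect C·(M/N) marked.
E[R] = 904 × 433 / 2473 = 391432 / 2473 ≈ 158.3 → 158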